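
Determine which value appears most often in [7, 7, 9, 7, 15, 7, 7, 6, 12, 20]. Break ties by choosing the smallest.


Count the frequency of each value:
  6 appears 1 time(s)
  7 appears 5 time(s)
  9 appears 1 time(s)
  12 appears 1 time(s)
  15 appears 1 time(s)
  20 appears 1 time(s)
Maximum frequency is 5.
Only 7 reaches that frequency, so it is the mode.
Final answer: 7


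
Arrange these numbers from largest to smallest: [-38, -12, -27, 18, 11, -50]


Original list: [-38, -12, -27, 18, 11, -50]
Repeatedly take the largest remaining element:
  Remaining [-38, -12, -27, 18, 11, -50] -> largest is 18
  Remaining [-38, -12, -27, 11, -50] -> largest is 11
  Remaining [-38, -12, -27, -50] -> largest is -12
  Remaining [-38, -27, -50] -> largest is -27
  Remaining [-38, -50] -> largest is -38
  Remaining [-50] -> largest is -50
Collecting the picks in order gives the descending list.
Final answer: [18, 11, -12, -27, -38, -50]


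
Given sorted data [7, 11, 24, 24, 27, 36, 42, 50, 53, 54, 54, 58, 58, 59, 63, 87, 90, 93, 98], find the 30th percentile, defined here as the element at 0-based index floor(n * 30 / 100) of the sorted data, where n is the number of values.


The dataset has n = 19 elements.
Index = floor(19 * 30 / 100) = floor(570 / 100) = floor(5.7) = 5
Counting from index 0 in the sorted data, the element at index 5 is 36.
Final answer: 36


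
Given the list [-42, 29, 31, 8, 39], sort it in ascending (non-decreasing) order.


Original list: [-42, 29, 31, 8, 39]
Repeatedly take the smallest remaining element:
  Remaining [-42, 29, 31, 8, 39] -> smallest is -42
  Remaining [29, 31, 8, 39] -> smallest is 8
  Remaining [29, 31, 39] -> smallest is 29
  Remaining [31, 39] -> smallest is 31
  Remaining [39] -> smallest is 39
Collecting the picks in order gives the sorted list.
Final answer: [-42, 8, 29, 31, 39]


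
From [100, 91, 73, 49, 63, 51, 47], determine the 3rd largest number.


Sort descending: [100, 91, 73, 63, 51, 49, 47]
The 3rd element (1-indexed) is at index 2.
Value = 73
Final answer: 73


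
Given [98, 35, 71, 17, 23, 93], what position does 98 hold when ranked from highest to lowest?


Sort descending: [98, 93, 71, 35, 23, 17]
Find 98 in the sorted list.
98 is at position 1.
Final answer: 1


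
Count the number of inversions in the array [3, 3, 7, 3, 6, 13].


For each element, count the later elements that are smaller than it:
  3 (index 0): smaller elements after it = [] -> 0
  3 (index 1): smaller elements after it = [] -> 0
  7 (index 2): smaller elements after it = [3, 6] -> 2
  3 (index 3): smaller elements after it = [] -> 0
  6 (index 4): smaller elements after it = [] -> 0
Total inversions = 0 + 0 + 2 + 0 + 0 = 2
Final answer: 2


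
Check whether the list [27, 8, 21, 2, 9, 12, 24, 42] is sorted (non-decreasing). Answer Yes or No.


Check consecutive pairs:
  27 <= 8? False
  8 <= 21? True
  21 <= 2? False
  2 <= 9? True
  9 <= 12? True
  12 <= 24? True
  24 <= 42? True
2 consecutive pair(s) are out of order, so the list is not sorted.
Final answer: No


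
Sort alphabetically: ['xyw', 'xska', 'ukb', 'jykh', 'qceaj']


Compare strings character by character (the first differing letter decides):
  'jykh' < 'qceaj' since 'j' < 'q' at position 1
  'qceaj' < 'ukb' since 'q' < 'u' at position 1
  'ukb' < 'xska' since 'u' < 'x' at position 1
  'xska' < 'xyw' since 's' < 'y' at position 2
Chaining these comparisons gives the alphabetical order.
Final answer: ['jykh', 'qceaj', 'ukb', 'xska', 'xyw']


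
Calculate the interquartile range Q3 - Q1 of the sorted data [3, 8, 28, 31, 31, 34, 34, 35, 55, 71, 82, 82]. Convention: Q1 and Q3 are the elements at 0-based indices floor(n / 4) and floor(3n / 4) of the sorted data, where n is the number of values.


The data has n = 12 elements.
Q1 index = floor(12 / 4) = floor(3) = 3; Q3 index = floor(3 * 12 / 4) = floor(9) = 9
Q1 = element at index 3 = 31
Q3 = element at index 9 = 71
IQR = 71 - 31 = 40
Final answer: 40


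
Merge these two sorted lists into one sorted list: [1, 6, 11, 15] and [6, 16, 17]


List A: [1, 6, 11, 15]
List B: [6, 16, 17]
Repeatedly compare the front elements and take the smaller:
  1 vs 6 -> take 1
  6 vs 6 -> take 6
  11 vs 6 -> take 6
  11 vs 16 -> take 11
  15 vs 16 -> take 15
  A is exhausted; append the rest of B: [16, 17]
Final answer: [1, 6, 6, 11, 15, 16, 17]


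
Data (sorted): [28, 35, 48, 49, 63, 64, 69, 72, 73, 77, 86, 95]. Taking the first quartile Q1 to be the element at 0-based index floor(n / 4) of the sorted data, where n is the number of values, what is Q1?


The list has n = 12 elements.
Q1 index = floor(12 / 4) = floor(3) = 3
Counting from index 0 in the sorted data, the element at index 3 is 49.
Final answer: 49


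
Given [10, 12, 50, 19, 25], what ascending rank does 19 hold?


Sort ascending: [10, 12, 19, 25, 50]
Find 19 in the sorted list.
19 is at position 3 (1-indexed).
Final answer: 3


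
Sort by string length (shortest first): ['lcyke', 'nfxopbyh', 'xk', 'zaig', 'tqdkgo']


Compute lengths:
  'lcyke' has length 5
  'nfxopbyh' has length 8
  'xk' has length 2
  'zaig' has length 4
  'tqdkgo' has length 6
Lengths in increasing order: 2 < 4 < 5 < 6 < 8
Listing the words in that order gives the answer.
Final answer: ['xk', 'zaig', 'lcyke', 'tqdkgo', 'nfxopbyh']


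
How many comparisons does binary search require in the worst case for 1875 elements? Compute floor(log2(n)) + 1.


Binary search halves the search space each step.
Maximum comparisons = floor(log2(1875)) + 1
log2(1875) = 10.8727
floor(log2(1875)) = 10, so 10 + 1 = 11
Final answer: 11


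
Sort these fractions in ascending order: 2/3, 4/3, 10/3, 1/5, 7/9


Convert to decimal for comparison:
  2/3 = 0.6667
  4/3 = 1.3333
  10/3 = 3.3333
  1/5 = 0.2
  7/9 = 0.7778
Decimals in increasing order: 0.2 < 0.6667 < 0.7778 < 1.3333 < 3.3333
Writing each back as its fraction gives the sorted order.
Final answer: 1/5, 2/3, 7/9, 4/3, 10/3


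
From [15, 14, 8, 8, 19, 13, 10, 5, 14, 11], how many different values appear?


List all unique values:
Distinct values: [5, 8, 10, 11, 13, 14, 15, 19]
Count = 8
Final answer: 8


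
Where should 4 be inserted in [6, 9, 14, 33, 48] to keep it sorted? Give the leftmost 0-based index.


List is sorted: [6, 9, 14, 33, 48]
We need the leftmost position where 4 can be inserted, i.e. the first index whose element is >= 4 (or the end of the list if none is).
Binary search with low=0, high=5 (0-based indices):
  low=0, high=5, mid=2: a[2]=14 >= 4, so high = 2
  low=0, high=2, mid=1: a[1]=9 >= 4, so high = 1
  low=0, high=1, mid=0: a[0]=6 >= 4, so high = 0
Now low = high = 0, so the insertion index is 0.
Final answer: 0


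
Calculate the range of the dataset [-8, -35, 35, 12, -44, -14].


Maximum value: 35
Minimum value: -44
Range = 35 - (-44) = 79
Final answer: 79


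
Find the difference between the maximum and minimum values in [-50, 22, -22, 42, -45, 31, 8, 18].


Maximum value: 42
Minimum value: -50
Range = 42 - (-50) = 92
Final answer: 92


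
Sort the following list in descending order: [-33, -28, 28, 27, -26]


Original list: [-33, -28, 28, 27, -26]
Repeatedly take the largest remaining element:
  Remaining [-33, -28, 28, 27, -26] -> largest is 28
  Remaining [-33, -28, 27, -26] -> largest is 27
  Remaining [-33, -28, -26] -> largest is -26
  Remaining [-33, -28] -> largest is -28
  Remaining [-33] -> largest is -33
Collecting the picks in order gives the descending list.
Final answer: [28, 27, -26, -28, -33]


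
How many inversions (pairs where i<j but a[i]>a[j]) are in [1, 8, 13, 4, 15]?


For each element, count the later elements that are smaller than it:
  1 (index 0): smaller elements after it = [] -> 0
  8 (index 1): smaller elements after it = [4] -> 1
  13 (index 2): smaller elements after it = [4] -> 1
  4 (index 3): smaller elements after it = [] -> 0
Total inversions = 0 + 1 + 1 + 0 = 2
Final answer: 2


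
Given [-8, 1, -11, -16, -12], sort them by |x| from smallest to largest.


Compute absolute values:
  |-8| = 8
  |1| = 1
  |-11| = 11
  |-16| = 16
  |-12| = 12
Absolute values in increasing order: 1 < 8 < 11 < 12 < 16
Listing the original numbers in that order gives the answer.
Final answer: [1, -8, -11, -12, -16]


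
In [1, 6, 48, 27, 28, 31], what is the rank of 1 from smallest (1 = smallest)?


Sort ascending: [1, 6, 27, 28, 31, 48]
Find 1 in the sorted list.
1 is at position 1 (1-indexed).
Final answer: 1


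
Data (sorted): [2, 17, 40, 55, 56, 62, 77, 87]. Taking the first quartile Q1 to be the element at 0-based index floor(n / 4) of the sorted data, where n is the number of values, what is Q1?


The list has n = 8 elements.
Q1 index = floor(8 / 4) = floor(2) = 2
Counting from index 0 in the sorted data, the element at index 2 is 40.
Final answer: 40


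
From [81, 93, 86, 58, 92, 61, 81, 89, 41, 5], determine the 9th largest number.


Sort descending: [93, 92, 89, 86, 81, 81, 61, 58, 41, 5]
The 9th element (1-indexed) is at index 8.
Value = 41
Final answer: 41


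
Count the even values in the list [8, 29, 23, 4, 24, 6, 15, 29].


Check each element:
  8 is even
  29 is odd
  23 is odd
  4 is even
  24 is even
  6 is even
  15 is odd
  29 is odd
Evens: [8, 4, 24, 6]
Count of evens = 4
Final answer: 4


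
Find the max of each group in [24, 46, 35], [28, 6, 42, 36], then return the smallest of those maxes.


Find max of each group:
  Group 1: [24, 46, 35] -> max = 46
  Group 2: [28, 6, 42, 36] -> max = 42
Maxes: [46, 42]
Minimum of maxes = 42
Final answer: 42


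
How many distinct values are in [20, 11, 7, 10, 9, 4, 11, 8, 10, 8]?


List all unique values:
Distinct values: [4, 7, 8, 9, 10, 11, 20]
Count = 7
Final answer: 7


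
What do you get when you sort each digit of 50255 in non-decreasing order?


The number 50255 has digits: 5, 0, 2, 5, 5
Sorted: 0, 2, 5, 5, 5
Joining the sorted digits gives the result.
Final answer: 02555


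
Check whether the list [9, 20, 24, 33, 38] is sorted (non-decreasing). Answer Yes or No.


Check consecutive pairs:
  9 <= 20? True
  20 <= 24? True
  24 <= 33? True
  33 <= 38? True
Every consecutive pair is in order, so the list is non-decreasing.
Final answer: Yes


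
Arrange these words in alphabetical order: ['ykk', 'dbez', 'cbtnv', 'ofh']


Compare strings character by character (the first differing letter decides):
  'cbtnv' < 'dbez' since 'c' < 'd' at position 1
  'dbez' < 'ofh' since 'd' < 'o' at position 1
  'ofh' < 'ykk' since 'o' < 'y' at position 1
Chaining these comparisons gives the alphabetical order.
Final answer: ['cbtnv', 'dbez', 'ofh', 'ykk']


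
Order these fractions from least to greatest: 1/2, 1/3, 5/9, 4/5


Convert to decimal for comparison:
  1/2 = 0.5
  1/3 = 0.3333
  5/9 = 0.5556
  4/5 = 0.8
Decimals in increasing order: 0.3333 < 0.5 < 0.5556 < 0.8
Writing each back as its fraction gives the sorted order.
Final answer: 1/3, 1/2, 5/9, 4/5


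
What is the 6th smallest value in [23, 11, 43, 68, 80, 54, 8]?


Sort ascending: [8, 11, 23, 43, 54, 68, 80]
The 6th element (1-indexed) is at index 5.
Value = 68
Final answer: 68


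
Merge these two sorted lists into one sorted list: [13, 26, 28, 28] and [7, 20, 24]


List A: [13, 26, 28, 28]
List B: [7, 20, 24]
Repeatedly compare the front elements and take the smaller:
  13 vs 7 -> take 7
  13 vs 20 -> take 13
  26 vs 20 -> take 20
  26 vs 24 -> take 24
  B is exhausted; append the rest of A: [26, 28, 28]
Final answer: [7, 13, 20, 24, 26, 28, 28]


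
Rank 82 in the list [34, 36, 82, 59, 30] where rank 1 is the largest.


Sort descending: [82, 59, 36, 34, 30]
Find 82 in the sorted list.
82 is at position 1.
Final answer: 1


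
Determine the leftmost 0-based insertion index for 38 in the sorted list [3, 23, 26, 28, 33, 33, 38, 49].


List is sorted: [3, 23, 26, 28, 33, 33, 38, 49]
We need the leftmost position where 38 can be inserted, i.e. the first index whose element is >= 38 (or the end of the list if none is).
Binary search with low=0, high=8 (0-based indices):
  low=0, high=8, mid=4: a[4]=33 < 38, so low = 5
  low=5, high=8, mid=6: a[6]=38 >= 38, so high = 6
  low=5, high=6, mid=5: a[5]=33 < 38, so low = 6
Now low = high = 6, so the insertion index is 6.
Final answer: 6


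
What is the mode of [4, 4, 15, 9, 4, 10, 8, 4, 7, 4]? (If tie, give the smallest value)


Count the frequency of each value:
  4 appears 5 time(s)
  7 appears 1 time(s)
  8 appears 1 time(s)
  9 appears 1 time(s)
  10 appears 1 time(s)
  15 appears 1 time(s)
Maximum frequency is 5.
Only 4 reaches that frequency, so it is the mode.
Final answer: 4


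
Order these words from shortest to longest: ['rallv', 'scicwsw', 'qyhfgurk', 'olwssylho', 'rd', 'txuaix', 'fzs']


Compute lengths:
  'rallv' has length 5
  'scicwsw' has length 7
  'qyhfgurk' has length 8
  'olwssylho' has length 9
  'rd' has length 2
  'txuaix' has length 6
  'fzs' has length 3
Lengths in increasing order: 2 < 3 < 5 < 6 < 7 < 8 < 9
Listing the words in that order gives the answer.
Final answer: ['rd', 'fzs', 'rallv', 'txuaix', 'scicwsw', 'qyhfgurk', 'olwssylho']


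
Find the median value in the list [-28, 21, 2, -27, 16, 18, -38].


First, sort the list: [-38, -28, -27, 2, 16, 18, 21]
The list has 7 elements (odd count).
The middle index is 3 (0-based), and the element there is 2.
Final answer: 2


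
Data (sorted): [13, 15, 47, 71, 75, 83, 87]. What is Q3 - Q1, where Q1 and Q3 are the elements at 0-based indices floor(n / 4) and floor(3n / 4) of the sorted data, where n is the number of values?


The data has n = 7 elements.
Q1 index = floor(7 / 4) = floor(1.75) = 1; Q3 index = floor(3 * 7 / 4) = floor(5.25) = 5
Q1 = element at index 1 = 15
Q3 = element at index 5 = 83
IQR = 83 - 15 = 68
Final answer: 68


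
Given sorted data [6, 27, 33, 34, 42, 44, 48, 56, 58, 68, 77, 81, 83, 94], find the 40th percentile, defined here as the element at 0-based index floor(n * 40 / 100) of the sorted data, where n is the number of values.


The dataset has n = 14 elements.
Index = floor(14 * 40 / 100) = floor(560 / 100) = floor(5.6) = 5
Counting from index 0 in the sorted data, the element at index 5 is 44.
Final answer: 44


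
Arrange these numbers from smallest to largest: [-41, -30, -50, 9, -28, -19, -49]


Original list: [-41, -30, -50, 9, -28, -19, -49]
Repeatedly take the smallest remaining element:
  Remaining [-41, -30, -50, 9, -28, -19, -49] -> smallest is -50
  Remaining [-41, -30, 9, -28, -19, -49] -> smallest is -49
  Remaining [-41, -30, 9, -28, -19] -> smallest is -41
  Remaining [-30, 9, -28, -19] -> smallest is -30
  Remaining [9, -28, -19] -> smallest is -28
  Remaining [9, -19] -> smallest is -19
  Remaining [9] -> smallest is 9
Collecting the picks in order gives the sorted list.
Final answer: [-50, -49, -41, -30, -28, -19, 9]


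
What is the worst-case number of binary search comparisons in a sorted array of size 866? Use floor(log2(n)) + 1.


Binary search halves the search space each step.
Maximum comparisons = floor(log2(866)) + 1
log2(866) = 9.7582
floor(log2(866)) = 9, so 9 + 1 = 10
Final answer: 10


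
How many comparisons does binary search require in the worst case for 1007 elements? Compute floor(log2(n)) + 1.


Binary search halves the search space each step.
Maximum comparisons = floor(log2(1007)) + 1
log2(1007) = 9.9758
floor(log2(1007)) = 9, so 9 + 1 = 10
Final answer: 10


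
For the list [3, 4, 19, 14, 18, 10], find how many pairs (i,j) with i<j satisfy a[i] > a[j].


For each element, count the later elements that are smaller than it:
  3 (index 0): smaller elements after it = [] -> 0
  4 (index 1): smaller elements after it = [] -> 0
  19 (index 2): smaller elements after it = [14, 18, 10] -> 3
  14 (index 3): smaller elements after it = [10] -> 1
  18 (index 4): smaller elements after it = [10] -> 1
Total inversions = 0 + 0 + 3 + 1 + 1 = 5
Final answer: 5


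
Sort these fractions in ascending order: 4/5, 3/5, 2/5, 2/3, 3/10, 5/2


Convert to decimal for comparison:
  4/5 = 0.8
  3/5 = 0.6
  2/5 = 0.4
  2/3 = 0.6667
  3/10 = 0.3
  5/2 = 2.5
Decimals in increasing order: 0.3 < 0.4 < 0.6 < 0.6667 < 0.8 < 2.5
Writing each back as its fraction gives the sorted order.
Final answer: 3/10, 2/5, 3/5, 2/3, 4/5, 5/2


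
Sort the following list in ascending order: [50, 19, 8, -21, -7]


Original list: [50, 19, 8, -21, -7]
Repeatedly take the smallest remaining element:
  Remaining [50, 19, 8, -21, -7] -> smallest is -21
  Remaining [50, 19, 8, -7] -> smallest is -7
  Remaining [50, 19, 8] -> smallest is 8
  Remaining [50, 19] -> smallest is 19
  Remaining [50] -> smallest is 50
Collecting the picks in order gives the sorted list.
Final answer: [-21, -7, 8, 19, 50]


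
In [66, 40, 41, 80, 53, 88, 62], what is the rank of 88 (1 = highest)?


Sort descending: [88, 80, 66, 62, 53, 41, 40]
Find 88 in the sorted list.
88 is at position 1.
Final answer: 1


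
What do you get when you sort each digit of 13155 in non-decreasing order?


The number 13155 has digits: 1, 3, 1, 5, 5
Sorted: 1, 1, 3, 5, 5
Joining the sorted digits gives the result.
Final answer: 11355


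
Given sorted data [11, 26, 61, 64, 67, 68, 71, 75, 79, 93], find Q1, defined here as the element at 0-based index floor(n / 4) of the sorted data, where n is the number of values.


The list has n = 10 elements.
Q1 index = floor(10 / 4) = floor(2.5) = 2
Counting from index 0 in the sorted data, the element at index 2 is 61.
Final answer: 61


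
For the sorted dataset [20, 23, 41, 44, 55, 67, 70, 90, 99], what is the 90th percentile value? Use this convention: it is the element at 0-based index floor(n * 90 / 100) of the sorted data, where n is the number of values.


The dataset has n = 9 elements.
Index = floor(9 * 90 / 100) = floor(810 / 100) = floor(8.1) = 8
Counting from index 0 in the sorted data, the element at index 8 is 99.
Final answer: 99


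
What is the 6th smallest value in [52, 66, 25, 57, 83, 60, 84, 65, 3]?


Sort ascending: [3, 25, 52, 57, 60, 65, 66, 83, 84]
The 6th element (1-indexed) is at index 5.
Value = 65
Final answer: 65


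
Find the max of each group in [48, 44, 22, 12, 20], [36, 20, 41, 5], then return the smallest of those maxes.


Find max of each group:
  Group 1: [48, 44, 22, 12, 20] -> max = 48
  Group 2: [36, 20, 41, 5] -> max = 41
Maxes: [48, 41]
Minimum of maxes = 41
Final answer: 41


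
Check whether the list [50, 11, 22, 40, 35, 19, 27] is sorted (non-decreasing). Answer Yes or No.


Check consecutive pairs:
  50 <= 11? False
  11 <= 22? True
  22 <= 40? True
  40 <= 35? False
  35 <= 19? False
  19 <= 27? True
3 consecutive pair(s) are out of order, so the list is not sorted.
Final answer: No


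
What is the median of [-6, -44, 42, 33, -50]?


First, sort the list: [-50, -44, -6, 33, 42]
The list has 5 elements (odd count).
The middle index is 2 (0-based), and the element there is -6.
Final answer: -6


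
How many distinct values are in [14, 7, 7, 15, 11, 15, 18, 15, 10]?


List all unique values:
Distinct values: [7, 10, 11, 14, 15, 18]
Count = 6
Final answer: 6


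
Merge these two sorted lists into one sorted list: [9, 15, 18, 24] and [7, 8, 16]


List A: [9, 15, 18, 24]
List B: [7, 8, 16]
Repeatedly compare the front elements and take the smaller:
  9 vs 7 -> take 7
  9 vs 8 -> take 8
  9 vs 16 -> take 9
  15 vs 16 -> take 15
  18 vs 16 -> take 16
  B is exhausted; append the rest of A: [18, 24]
Final answer: [7, 8, 9, 15, 16, 18, 24]


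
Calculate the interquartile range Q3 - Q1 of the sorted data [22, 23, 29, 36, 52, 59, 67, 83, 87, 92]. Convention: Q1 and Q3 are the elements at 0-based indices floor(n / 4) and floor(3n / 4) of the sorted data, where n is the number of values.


The data has n = 10 elements.
Q1 index = floor(10 / 4) = floor(2.5) = 2; Q3 index = floor(3 * 10 / 4) = floor(7.5) = 7
Q1 = element at index 2 = 29
Q3 = element at index 7 = 83
IQR = 83 - 29 = 54
Final answer: 54


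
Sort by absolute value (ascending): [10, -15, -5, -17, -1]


Compute absolute values:
  |10| = 10
  |-15| = 15
  |-5| = 5
  |-17| = 17
  |-1| = 1
Absolute values in increasing order: 1 < 5 < 10 < 15 < 17
Listing the original numbers in that order gives the answer.
Final answer: [-1, -5, 10, -15, -17]


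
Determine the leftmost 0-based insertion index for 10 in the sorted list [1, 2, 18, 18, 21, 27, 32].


List is sorted: [1, 2, 18, 18, 21, 27, 32]
We need the leftmost position where 10 can be inserted, i.e. the first index whose element is >= 10 (or the end of the list if none is).
Binary search with low=0, high=7 (0-based indices):
  low=0, high=7, mid=3: a[3]=18 >= 10, so high = 3
  low=0, high=3, mid=1: a[1]=2 < 10, so low = 2
  low=2, high=3, mid=2: a[2]=18 >= 10, so high = 2
Now low = high = 2, so the insertion index is 2.
Final answer: 2


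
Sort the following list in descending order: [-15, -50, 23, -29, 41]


Original list: [-15, -50, 23, -29, 41]
Repeatedly take the largest remaining element:
  Remaining [-15, -50, 23, -29, 41] -> largest is 41
  Remaining [-15, -50, 23, -29] -> largest is 23
  Remaining [-15, -50, -29] -> largest is -15
  Remaining [-50, -29] -> largest is -29
  Remaining [-50] -> largest is -50
Collecting the picks in order gives the descending list.
Final answer: [41, 23, -15, -29, -50]


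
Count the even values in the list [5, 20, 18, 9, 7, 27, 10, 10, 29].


Check each element:
  5 is odd
  20 is even
  18 is even
  9 is odd
  7 is odd
  27 is odd
  10 is even
  10 is even
  29 is odd
Evens: [20, 18, 10, 10]
Count of evens = 4
Final answer: 4


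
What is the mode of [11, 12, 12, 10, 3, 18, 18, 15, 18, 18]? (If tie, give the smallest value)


Count the frequency of each value:
  3 appears 1 time(s)
  10 appears 1 time(s)
  11 appears 1 time(s)
  12 appears 2 time(s)
  15 appears 1 time(s)
  18 appears 4 time(s)
Maximum frequency is 4.
Only 18 reaches that frequency, so it is the mode.
Final answer: 18


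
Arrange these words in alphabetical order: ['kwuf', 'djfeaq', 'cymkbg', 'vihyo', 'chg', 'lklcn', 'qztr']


Compare strings character by character (the first differing letter decides):
  'chg' < 'cymkbg' since 'h' < 'y' at position 2
  'cymkbg' < 'djfeaq' since 'c' < 'd' at position 1
  'djfeaq' < 'kwuf' since 'd' < 'k' at position 1
  'kwuf' < 'lklcn' since 'k' < 'l' at position 1
  'lklcn' < 'qztr' since 'l' < 'q' at position 1
  'qztr' < 'vihyo' since 'q' < 'v' at position 1
Chaining these comparisons gives the alphabetical order.
Final answer: ['chg', 'cymkbg', 'djfeaq', 'kwuf', 'lklcn', 'qztr', 'vihyo']


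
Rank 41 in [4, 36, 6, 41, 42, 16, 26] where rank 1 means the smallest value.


Sort ascending: [4, 6, 16, 26, 36, 41, 42]
Find 41 in the sorted list.
41 is at position 6 (1-indexed).
Final answer: 6


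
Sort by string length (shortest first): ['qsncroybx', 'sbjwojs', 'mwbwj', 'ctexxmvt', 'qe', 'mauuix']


Compute lengths:
  'qsncroybx' has length 9
  'sbjwojs' has length 7
  'mwbwj' has length 5
  'ctexxmvt' has length 8
  'qe' has length 2
  'mauuix' has length 6
Lengths in increasing order: 2 < 5 < 6 < 7 < 8 < 9
Listing the words in that order gives the answer.
Final answer: ['qe', 'mwbwj', 'mauuix', 'sbjwojs', 'ctexxmvt', 'qsncroybx']


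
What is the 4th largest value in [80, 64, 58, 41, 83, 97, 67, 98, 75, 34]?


Sort descending: [98, 97, 83, 80, 75, 67, 64, 58, 41, 34]
The 4th element (1-indexed) is at index 3.
Value = 80
Final answer: 80


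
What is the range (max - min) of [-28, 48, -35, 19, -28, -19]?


Maximum value: 48
Minimum value: -35
Range = 48 - (-35) = 83
Final answer: 83


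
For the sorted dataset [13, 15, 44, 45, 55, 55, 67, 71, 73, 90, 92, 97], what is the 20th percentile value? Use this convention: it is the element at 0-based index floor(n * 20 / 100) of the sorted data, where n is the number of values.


The dataset has n = 12 elements.
Index = floor(12 * 20 / 100) = floor(240 / 100) = floor(2.4) = 2
Counting from index 0 in the sorted data, the element at index 2 is 44.
Final answer: 44


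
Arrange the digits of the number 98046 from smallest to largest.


The number 98046 has digits: 9, 8, 0, 4, 6
Sorted: 0, 4, 6, 8, 9
Joining the sorted digits gives the result.
Final answer: 04689


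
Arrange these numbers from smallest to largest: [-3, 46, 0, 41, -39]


Original list: [-3, 46, 0, 41, -39]
Repeatedly take the smallest remaining element:
  Remaining [-3, 46, 0, 41, -39] -> smallest is -39
  Remaining [-3, 46, 0, 41] -> smallest is -3
  Remaining [46, 0, 41] -> smallest is 0
  Remaining [46, 41] -> smallest is 41
  Remaining [46] -> smallest is 46
Collecting the picks in order gives the sorted list.
Final answer: [-39, -3, 0, 41, 46]


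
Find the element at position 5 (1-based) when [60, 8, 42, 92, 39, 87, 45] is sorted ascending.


Sort ascending: [8, 39, 42, 45, 60, 87, 92]
The 5th element (1-indexed) is at index 4.
Value = 60
Final answer: 60


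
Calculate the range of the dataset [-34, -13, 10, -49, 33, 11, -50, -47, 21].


Maximum value: 33
Minimum value: -50
Range = 33 - (-50) = 83
Final answer: 83


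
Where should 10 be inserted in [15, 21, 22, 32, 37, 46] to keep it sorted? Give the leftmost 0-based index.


List is sorted: [15, 21, 22, 32, 37, 46]
We need the leftmost position where 10 can be inserted, i.e. the first index whose element is >= 10 (or the end of the list if none is).
Binary search with low=0, high=6 (0-based indices):
  low=0, high=6, mid=3: a[3]=32 >= 10, so high = 3
  low=0, high=3, mid=1: a[1]=21 >= 10, so high = 1
  low=0, high=1, mid=0: a[0]=15 >= 10, so high = 0
Now low = high = 0, so the insertion index is 0.
Final answer: 0


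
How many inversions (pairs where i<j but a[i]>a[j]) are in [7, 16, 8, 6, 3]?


For each element, count the later elements that are smaller than it:
  7 (index 0): smaller elements after it = [6, 3] -> 2
  16 (index 1): smaller elements after it = [8, 6, 3] -> 3
  8 (index 2): smaller elements after it = [6, 3] -> 2
  6 (index 3): smaller elements after it = [3] -> 1
Total inversions = 2 + 3 + 2 + 1 = 8
Final answer: 8


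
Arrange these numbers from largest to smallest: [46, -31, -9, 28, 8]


Original list: [46, -31, -9, 28, 8]
Repeatedly take the largest remaining element:
  Remaining [46, -31, -9, 28, 8] -> largest is 46
  Remaining [-31, -9, 28, 8] -> largest is 28
  Remaining [-31, -9, 8] -> largest is 8
  Remaining [-31, -9] -> largest is -9
  Remaining [-31] -> largest is -31
Collecting the picks in order gives the descending list.
Final answer: [46, 28, 8, -9, -31]


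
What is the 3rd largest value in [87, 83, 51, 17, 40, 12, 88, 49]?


Sort descending: [88, 87, 83, 51, 49, 40, 17, 12]
The 3rd element (1-indexed) is at index 2.
Value = 83
Final answer: 83


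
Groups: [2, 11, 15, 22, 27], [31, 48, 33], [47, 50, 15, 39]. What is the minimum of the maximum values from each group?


Find max of each group:
  Group 1: [2, 11, 15, 22, 27] -> max = 27
  Group 2: [31, 48, 33] -> max = 48
  Group 3: [47, 50, 15, 39] -> max = 50
Maxes: [27, 48, 50]
Minimum of maxes = 27
Final answer: 27


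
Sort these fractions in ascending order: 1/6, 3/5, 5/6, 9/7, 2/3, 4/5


Convert to decimal for comparison:
  1/6 = 0.1667
  3/5 = 0.6
  5/6 = 0.8333
  9/7 = 1.2857
  2/3 = 0.6667
  4/5 = 0.8
Decimals in increasing order: 0.1667 < 0.6 < 0.6667 < 0.8 < 0.8333 < 1.2857
Writing each back as its fraction gives the sorted order.
Final answer: 1/6, 3/5, 2/3, 4/5, 5/6, 9/7


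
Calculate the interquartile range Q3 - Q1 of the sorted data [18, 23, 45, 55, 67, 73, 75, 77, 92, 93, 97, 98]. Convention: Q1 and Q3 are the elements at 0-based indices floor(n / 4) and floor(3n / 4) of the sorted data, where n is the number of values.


The data has n = 12 elements.
Q1 index = floor(12 / 4) = floor(3) = 3; Q3 index = floor(3 * 12 / 4) = floor(9) = 9
Q1 = element at index 3 = 55
Q3 = element at index 9 = 93
IQR = 93 - 55 = 38
Final answer: 38


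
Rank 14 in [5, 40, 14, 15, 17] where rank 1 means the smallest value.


Sort ascending: [5, 14, 15, 17, 40]
Find 14 in the sorted list.
14 is at position 2 (1-indexed).
Final answer: 2


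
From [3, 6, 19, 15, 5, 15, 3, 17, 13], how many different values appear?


List all unique values:
Distinct values: [3, 5, 6, 13, 15, 17, 19]
Count = 7
Final answer: 7


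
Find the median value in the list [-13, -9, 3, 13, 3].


First, sort the list: [-13, -9, 3, 3, 13]
The list has 5 elements (odd count).
The middle index is 2 (0-based), and the element there is 3.
Final answer: 3


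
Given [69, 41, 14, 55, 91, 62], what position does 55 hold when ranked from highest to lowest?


Sort descending: [91, 69, 62, 55, 41, 14]
Find 55 in the sorted list.
55 is at position 4.
Final answer: 4


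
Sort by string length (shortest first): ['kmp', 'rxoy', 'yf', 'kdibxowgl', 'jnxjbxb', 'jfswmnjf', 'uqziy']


Compute lengths:
  'kmp' has length 3
  'rxoy' has length 4
  'yf' has length 2
  'kdibxowgl' has length 9
  'jnxjbxb' has length 7
  'jfswmnjf' has length 8
  'uqziy' has length 5
Lengths in increasing order: 2 < 3 < 4 < 5 < 7 < 8 < 9
Listing the words in that order gives the answer.
Final answer: ['yf', 'kmp', 'rxoy', 'uqziy', 'jnxjbxb', 'jfswmnjf', 'kdibxowgl']


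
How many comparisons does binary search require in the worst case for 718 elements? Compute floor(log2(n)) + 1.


Binary search halves the search space each step.
Maximum comparisons = floor(log2(718)) + 1
log2(718) = 9.4878
floor(log2(718)) = 9, so 9 + 1 = 10
Final answer: 10


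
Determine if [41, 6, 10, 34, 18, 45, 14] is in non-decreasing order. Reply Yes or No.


Check consecutive pairs:
  41 <= 6? False
  6 <= 10? True
  10 <= 34? True
  34 <= 18? False
  18 <= 45? True
  45 <= 14? False
3 consecutive pair(s) are out of order, so the list is not sorted.
Final answer: No


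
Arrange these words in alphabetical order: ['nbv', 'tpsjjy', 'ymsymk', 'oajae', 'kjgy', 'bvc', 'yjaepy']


Compare strings character by character (the first differing letter decides):
  'bvc' < 'kjgy' since 'b' < 'k' at position 1
  'kjgy' < 'nbv' since 'k' < 'n' at position 1
  'nbv' < 'oajae' since 'n' < 'o' at position 1
  'oajae' < 'tpsjjy' since 'o' < 't' at position 1
  'tpsjjy' < 'yjaepy' since 't' < 'y' at position 1
  'yjaepy' < 'ymsymk' since 'j' < 'm' at position 2
Chaining these comparisons gives the alphabetical order.
Final answer: ['bvc', 'kjgy', 'nbv', 'oajae', 'tpsjjy', 'yjaepy', 'ymsymk']


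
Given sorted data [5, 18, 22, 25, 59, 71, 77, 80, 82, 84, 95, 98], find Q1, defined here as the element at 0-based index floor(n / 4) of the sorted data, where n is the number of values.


The list has n = 12 elements.
Q1 index = floor(12 / 4) = floor(3) = 3
Counting from index 0 in the sorted data, the element at index 3 is 25.
Final answer: 25


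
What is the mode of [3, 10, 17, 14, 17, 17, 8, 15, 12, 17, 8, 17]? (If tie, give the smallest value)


Count the frequency of each value:
  3 appears 1 time(s)
  8 appears 2 time(s)
  10 appears 1 time(s)
  12 appears 1 time(s)
  14 appears 1 time(s)
  15 appears 1 time(s)
  17 appears 5 time(s)
Maximum frequency is 5.
Only 17 reaches that frequency, so it is the mode.
Final answer: 17


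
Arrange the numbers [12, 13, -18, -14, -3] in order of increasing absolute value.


Compute absolute values:
  |12| = 12
  |13| = 13
  |-18| = 18
  |-14| = 14
  |-3| = 3
Absolute values in increasing order: 3 < 12 < 13 < 14 < 18
Listing the original numbers in that order gives the answer.
Final answer: [-3, 12, 13, -14, -18]


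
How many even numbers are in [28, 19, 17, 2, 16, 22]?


Check each element:
  28 is even
  19 is odd
  17 is odd
  2 is even
  16 is even
  22 is even
Evens: [28, 2, 16, 22]
Count of evens = 4
Final answer: 4


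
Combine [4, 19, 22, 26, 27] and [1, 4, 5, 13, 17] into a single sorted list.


List A: [4, 19, 22, 26, 27]
List B: [1, 4, 5, 13, 17]
Repeatedly compare the front elements and take the smaller:
  4 vs 1 -> take 1
  4 vs 4 -> take 4
  19 vs 4 -> take 4
  19 vs 5 -> take 5
  19 vs 13 -> take 13
  19 vs 17 -> take 17
  B is exhausted; append the rest of A: [19, 22, 26, 27]
Final answer: [1, 4, 4, 5, 13, 17, 19, 22, 26, 27]


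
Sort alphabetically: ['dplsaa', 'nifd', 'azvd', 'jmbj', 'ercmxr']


Compare strings character by character (the first differing letter decides):
  'azvd' < 'dplsaa' since 'a' < 'd' at position 1
  'dplsaa' < 'ercmxr' since 'd' < 'e' at position 1
  'ercmxr' < 'jmbj' since 'e' < 'j' at position 1
  'jmbj' < 'nifd' since 'j' < 'n' at position 1
Chaining these comparisons gives the alphabetical order.
Final answer: ['azvd', 'dplsaa', 'ercmxr', 'jmbj', 'nifd']


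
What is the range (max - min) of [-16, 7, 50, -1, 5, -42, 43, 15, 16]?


Maximum value: 50
Minimum value: -42
Range = 50 - (-42) = 92
Final answer: 92


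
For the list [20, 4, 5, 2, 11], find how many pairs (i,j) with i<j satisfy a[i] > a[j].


For each element, count the later elements that are smaller than it:
  20 (index 0): smaller elements after it = [4, 5, 2, 11] -> 4
  4 (index 1): smaller elements after it = [2] -> 1
  5 (index 2): smaller elements after it = [2] -> 1
  2 (index 3): smaller elements after it = [] -> 0
Total inversions = 4 + 1 + 1 + 0 = 6
Final answer: 6


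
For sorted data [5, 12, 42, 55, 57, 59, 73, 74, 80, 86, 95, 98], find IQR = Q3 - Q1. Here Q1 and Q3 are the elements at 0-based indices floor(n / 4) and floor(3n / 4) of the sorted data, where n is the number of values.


The data has n = 12 elements.
Q1 index = floor(12 / 4) = floor(3) = 3; Q3 index = floor(3 * 12 / 4) = floor(9) = 9
Q1 = element at index 3 = 55
Q3 = element at index 9 = 86
IQR = 86 - 55 = 31
Final answer: 31


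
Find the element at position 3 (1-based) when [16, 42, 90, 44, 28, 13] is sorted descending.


Sort descending: [90, 44, 42, 28, 16, 13]
The 3rd element (1-indexed) is at index 2.
Value = 42
Final answer: 42


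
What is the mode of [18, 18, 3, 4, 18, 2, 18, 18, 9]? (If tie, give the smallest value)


Count the frequency of each value:
  2 appears 1 time(s)
  3 appears 1 time(s)
  4 appears 1 time(s)
  9 appears 1 time(s)
  18 appears 5 time(s)
Maximum frequency is 5.
Only 18 reaches that frequency, so it is the mode.
Final answer: 18


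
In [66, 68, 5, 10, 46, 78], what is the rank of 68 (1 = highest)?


Sort descending: [78, 68, 66, 46, 10, 5]
Find 68 in the sorted list.
68 is at position 2.
Final answer: 2


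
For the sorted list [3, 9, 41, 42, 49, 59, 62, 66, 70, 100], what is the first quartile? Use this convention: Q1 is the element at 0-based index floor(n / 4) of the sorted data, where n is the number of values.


The list has n = 10 elements.
Q1 index = floor(10 / 4) = floor(2.5) = 2
Counting from index 0 in the sorted data, the element at index 2 is 41.
Final answer: 41


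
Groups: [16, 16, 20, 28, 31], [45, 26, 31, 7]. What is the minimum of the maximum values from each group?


Find max of each group:
  Group 1: [16, 16, 20, 28, 31] -> max = 31
  Group 2: [45, 26, 31, 7] -> max = 45
Maxes: [31, 45]
Minimum of maxes = 31
Final answer: 31


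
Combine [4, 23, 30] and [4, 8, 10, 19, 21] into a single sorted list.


List A: [4, 23, 30]
List B: [4, 8, 10, 19, 21]
Repeatedly compare the front elements and take the smaller:
  4 vs 4 -> take 4
  23 vs 4 -> take 4
  23 vs 8 -> take 8
  23 vs 10 -> take 10
  23 vs 19 -> take 19
  23 vs 21 -> take 21
  B is exhausted; append the rest of A: [23, 30]
Final answer: [4, 4, 8, 10, 19, 21, 23, 30]


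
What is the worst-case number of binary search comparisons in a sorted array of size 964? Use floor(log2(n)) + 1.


Binary search halves the search space each step.
Maximum comparisons = floor(log2(964)) + 1
log2(964) = 9.9129
floor(log2(964)) = 9, so 9 + 1 = 10
Final answer: 10


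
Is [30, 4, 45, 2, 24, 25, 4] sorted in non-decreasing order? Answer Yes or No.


Check consecutive pairs:
  30 <= 4? False
  4 <= 45? True
  45 <= 2? False
  2 <= 24? True
  24 <= 25? True
  25 <= 4? False
3 consecutive pair(s) are out of order, so the list is not sorted.
Final answer: No


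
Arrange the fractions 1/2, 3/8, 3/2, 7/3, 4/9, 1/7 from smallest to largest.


Convert to decimal for comparison:
  1/2 = 0.5
  3/8 = 0.375
  3/2 = 1.5
  7/3 = 2.3333
  4/9 = 0.4444
  1/7 = 0.1429
Decimals in increasing order: 0.1429 < 0.375 < 0.4444 < 0.5 < 1.5 < 2.3333
Writing each back as its fraction gives the sorted order.
Final answer: 1/7, 3/8, 4/9, 1/2, 3/2, 7/3


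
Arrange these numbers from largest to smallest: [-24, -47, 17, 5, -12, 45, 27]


Original list: [-24, -47, 17, 5, -12, 45, 27]
Repeatedly take the largest remaining element:
  Remaining [-24, -47, 17, 5, -12, 45, 27] -> largest is 45
  Remaining [-24, -47, 17, 5, -12, 27] -> largest is 27
  Remaining [-24, -47, 17, 5, -12] -> largest is 17
  Remaining [-24, -47, 5, -12] -> largest is 5
  Remaining [-24, -47, -12] -> largest is -12
  Remaining [-24, -47] -> largest is -24
  Remaining [-47] -> largest is -47
Collecting the picks in order gives the descending list.
Final answer: [45, 27, 17, 5, -12, -24, -47]


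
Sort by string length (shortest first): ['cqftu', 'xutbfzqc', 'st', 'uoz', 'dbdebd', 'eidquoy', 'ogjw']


Compute lengths:
  'cqftu' has length 5
  'xutbfzqc' has length 8
  'st' has length 2
  'uoz' has length 3
  'dbdebd' has length 6
  'eidquoy' has length 7
  'ogjw' has length 4
Lengths in increasing order: 2 < 3 < 4 < 5 < 6 < 7 < 8
Listing the words in that order gives the answer.
Final answer: ['st', 'uoz', 'ogjw', 'cqftu', 'dbdebd', 'eidquoy', 'xutbfzqc']


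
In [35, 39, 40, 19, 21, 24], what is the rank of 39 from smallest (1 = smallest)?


Sort ascending: [19, 21, 24, 35, 39, 40]
Find 39 in the sorted list.
39 is at position 5 (1-indexed).
Final answer: 5


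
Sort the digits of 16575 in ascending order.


The number 16575 has digits: 1, 6, 5, 7, 5
Sorted: 1, 5, 5, 6, 7
Joining the sorted digits gives the result.
Final answer: 15567


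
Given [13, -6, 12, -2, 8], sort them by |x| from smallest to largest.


Compute absolute values:
  |13| = 13
  |-6| = 6
  |12| = 12
  |-2| = 2
  |8| = 8
Absolute values in increasing order: 2 < 6 < 8 < 12 < 13
Listing the original numbers in that order gives the answer.
Final answer: [-2, -6, 8, 12, 13]


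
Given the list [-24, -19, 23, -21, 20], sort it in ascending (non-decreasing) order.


Original list: [-24, -19, 23, -21, 20]
Repeatedly take the smallest remaining element:
  Remaining [-24, -19, 23, -21, 20] -> smallest is -24
  Remaining [-19, 23, -21, 20] -> smallest is -21
  Remaining [-19, 23, 20] -> smallest is -19
  Remaining [23, 20] -> smallest is 20
  Remaining [23] -> smallest is 23
Collecting the picks in order gives the sorted list.
Final answer: [-24, -21, -19, 20, 23]


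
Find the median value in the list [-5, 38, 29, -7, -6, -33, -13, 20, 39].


First, sort the list: [-33, -13, -7, -6, -5, 20, 29, 38, 39]
The list has 9 elements (odd count).
The middle index is 4 (0-based), and the element there is -5.
Final answer: -5


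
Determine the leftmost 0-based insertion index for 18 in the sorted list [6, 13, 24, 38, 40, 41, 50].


List is sorted: [6, 13, 24, 38, 40, 41, 50]
We need the leftmost position where 18 can be inserted, i.e. the first index whose element is >= 18 (or the end of the list if none is).
Binary search with low=0, high=7 (0-based indices):
  low=0, high=7, mid=3: a[3]=38 >= 18, so high = 3
  low=0, high=3, mid=1: a[1]=13 < 18, so low = 2
  low=2, high=3, mid=2: a[2]=24 >= 18, so high = 2
Now low = high = 2, so the insertion index is 2.
Final answer: 2


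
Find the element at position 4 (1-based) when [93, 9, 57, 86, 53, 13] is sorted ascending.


Sort ascending: [9, 13, 53, 57, 86, 93]
The 4th element (1-indexed) is at index 3.
Value = 57
Final answer: 57


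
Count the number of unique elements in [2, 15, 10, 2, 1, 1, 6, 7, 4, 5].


List all unique values:
Distinct values: [1, 2, 4, 5, 6, 7, 10, 15]
Count = 8
Final answer: 8
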